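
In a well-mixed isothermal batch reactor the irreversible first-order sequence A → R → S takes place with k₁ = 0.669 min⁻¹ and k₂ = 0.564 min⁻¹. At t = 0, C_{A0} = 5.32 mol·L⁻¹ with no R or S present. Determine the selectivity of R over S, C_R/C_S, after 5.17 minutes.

0.175

For first-order series with pure A initially, C_R(t) = k₁C_{A0}/(k₂−k₁)·(e^(−k₁t) − e^(−k₂t)).
e^(−k₁t) = e^(−0.669×5.17) = e^(−3.459) = 0.03147; e^(−k₂t) = e^(−2.916) = 0.05416.
C_R = 0.669×5.32/(0.564−0.669) × (0.03147−0.05416) = (-33.90)×(-0.02269) = 0.7690 mol·L⁻¹.
C_A = C_{A0}e^(−k₁t) = 0.1674 mol·L⁻¹, so C_S = C_{A0}−C_A−C_R = 4.384 mol·L⁻¹; C_R/C_S = 0.175.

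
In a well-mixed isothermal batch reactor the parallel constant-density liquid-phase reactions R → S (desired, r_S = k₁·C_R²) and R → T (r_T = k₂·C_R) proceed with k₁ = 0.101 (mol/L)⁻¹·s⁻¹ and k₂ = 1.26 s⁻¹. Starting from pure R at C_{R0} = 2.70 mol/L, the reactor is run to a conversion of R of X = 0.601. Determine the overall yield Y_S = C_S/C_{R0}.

C_R = C_{R0}(1−X) = 1.077 mol/L.
Along a PFR/batch, dC_T/dC_R = −r_T/(r_S+r_T) = −k₂/(k₂+k₁·C_R).
Integrating from C_{R0} to C_R: C_T = (1.26/0.101)·ln[(1.26+0.101·2.70)/(1.26+0.101·1.08)] = 12.48·ln(1.533/1.369) = 1.411 mol/L.
Then C_S = (C_{R0}−C_R) − C_T = 1.623 − 1.411 = 0.2119 mol/L.
Y_S = C_S/C_{R0} = 0.2119/2.70 = 0.0785.

0.0785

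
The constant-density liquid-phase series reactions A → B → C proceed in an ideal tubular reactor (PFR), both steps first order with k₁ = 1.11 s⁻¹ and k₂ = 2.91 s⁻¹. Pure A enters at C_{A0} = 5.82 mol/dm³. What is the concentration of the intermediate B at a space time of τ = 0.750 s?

For first-order series with pure A initially, C_B(τ) = k₁C_{A0}/(k₂−k₁)·(e^(−k₁τ) − e^(−k₂τ)).
e^(−k₁τ) = e^(−1.11×0.750) = e^(−0.8325) = 0.4350; e^(−k₂τ) = e^(−2.183) = 0.1128.
C_B = 1.11×5.82/(2.91−1.11) × (0.4350−0.1128) = 3.589×0.3222 = 1.156 mol/dm³.

1.16 mol/dm³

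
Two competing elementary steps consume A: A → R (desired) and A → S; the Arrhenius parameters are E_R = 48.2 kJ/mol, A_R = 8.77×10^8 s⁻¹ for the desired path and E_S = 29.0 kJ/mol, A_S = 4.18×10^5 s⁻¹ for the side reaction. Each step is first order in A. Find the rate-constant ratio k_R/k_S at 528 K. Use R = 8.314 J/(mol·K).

Since both paths have the same order in A, the concentration cancels and S_{R/S} = k_R/k_S = (A_R/A_S)·exp[(E_S−E_R)/(RT)].
(E_S−E_R)/(RT) = (29.0−48.2)×10³/(8.314×528) = -19200/4390 = -4.374.
k_R/k_S = (8.77×10^8/4.18×10^5)·exp(-4.374) = 2098 × 0.01260 = 26.4.

26.4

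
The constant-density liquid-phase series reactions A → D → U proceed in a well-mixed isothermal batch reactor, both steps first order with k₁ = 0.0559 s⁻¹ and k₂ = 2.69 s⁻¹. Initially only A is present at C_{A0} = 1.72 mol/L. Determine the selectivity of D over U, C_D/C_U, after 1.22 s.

The intermediate concentration in a first-order A→B→C sequence is C_D = k₁C_{A0}(e^(−k₁t) − e^(−k₂t))/(k₂−k₁).
e^(−k₁t) = e^(−0.0559×1.22) = e^(−0.06820) = 0.9341; e^(−k₂t) = e^(−3.282) = 0.03756.
C_D = 0.0559×1.72/(2.69−0.0559) × (0.9341−0.03756) = 0.03650×0.8965 = 0.03272 mol/L.
C_A = C_{A0}e^(−k₁t) = 1.607 mol/L, so C_U = C_{A0}−C_A−C_D = 0.08067 mol/L; C_D/C_U = 0.406.

0.406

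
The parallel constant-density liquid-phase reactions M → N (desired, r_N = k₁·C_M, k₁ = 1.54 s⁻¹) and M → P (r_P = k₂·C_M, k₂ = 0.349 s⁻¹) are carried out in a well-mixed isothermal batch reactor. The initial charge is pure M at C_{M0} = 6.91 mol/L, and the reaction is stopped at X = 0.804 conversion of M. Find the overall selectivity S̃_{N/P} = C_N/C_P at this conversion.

C_M = C_{M0}(1−X) = 1.354 mol/L.
Both paths are first order in M, so the instantaneous fraction to N is constant: dC_N/d(−C_M) = k₁/(k₁+k₂) = 0.8152.
C_N = 0.8152·(C_{M0}−C_M) = 0.8152×5.556 = 4.53 mol/L.
C_P = (C_{M0}−C_M)−C_N = 1.026 mol/L; S̃_{N/P} = 4.529/1.026 = 4.41.

4.41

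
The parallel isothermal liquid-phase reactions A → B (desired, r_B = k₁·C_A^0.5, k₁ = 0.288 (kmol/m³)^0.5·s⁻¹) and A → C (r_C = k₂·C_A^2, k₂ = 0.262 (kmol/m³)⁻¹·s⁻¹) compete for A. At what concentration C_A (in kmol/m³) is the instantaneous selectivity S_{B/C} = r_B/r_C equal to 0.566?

S_{B/C} = (k₁/k₂)·C_A^-1.5 ⇒ C_A = (S·k₂/k₁)^(1/(-1.5)).
= (0.566×0.262/0.288)^(-0.6667) = (0.5149)^(-0.6667) = 1.56 kmol/m³.

1.56 kmol/m³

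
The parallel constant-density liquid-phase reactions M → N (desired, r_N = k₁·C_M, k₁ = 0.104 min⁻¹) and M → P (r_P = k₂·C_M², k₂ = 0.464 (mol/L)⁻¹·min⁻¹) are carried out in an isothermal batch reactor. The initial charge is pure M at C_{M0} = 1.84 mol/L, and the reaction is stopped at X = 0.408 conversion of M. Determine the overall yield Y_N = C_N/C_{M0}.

0.0551

C_M = C_{M0}(1−X) = 1.089 mol/L.
Along a PFR/batch, dC_N/dC_M = −r_N/(r_N+r_P) = −k₁/(k₁+k₂·C_M).
Integrating from C_{M0} to C_M: C_N = (0.104/0.464)·ln[(0.104+0.464·1.84)/(0.104+0.464·1.09)] = 0.2241·ln(0.9578/0.6094) = 0.1013 mol/L.
Y_N = C_N/C_{M0} = 0.1013/1.84 = 0.0551.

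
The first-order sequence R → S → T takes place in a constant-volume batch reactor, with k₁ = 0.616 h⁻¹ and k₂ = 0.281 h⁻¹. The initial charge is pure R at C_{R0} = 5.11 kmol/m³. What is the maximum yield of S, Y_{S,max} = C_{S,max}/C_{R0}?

0.518

For a first-order series the maximum intermediate yield is C_{S,max}/C_{R0} = (k₁/k₂)^[k₂/(k₂−k₁)].
= (0.616/0.281)^(0.281/(0.281−0.616)) = (2.192)^(-0.8388) = 0.5177.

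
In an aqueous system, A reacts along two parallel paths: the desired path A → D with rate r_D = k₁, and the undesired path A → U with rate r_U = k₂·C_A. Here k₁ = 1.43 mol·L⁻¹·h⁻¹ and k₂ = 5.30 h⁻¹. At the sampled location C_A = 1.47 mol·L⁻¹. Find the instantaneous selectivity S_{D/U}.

S_{D/U} = r_D/r_U = (k₁)/(k₂·C_A) = (k₁/k₂)·C_A⁻¹.
= (1.43) / (5.30×1.470) = 1.430/7.791 = 0.184.

0.184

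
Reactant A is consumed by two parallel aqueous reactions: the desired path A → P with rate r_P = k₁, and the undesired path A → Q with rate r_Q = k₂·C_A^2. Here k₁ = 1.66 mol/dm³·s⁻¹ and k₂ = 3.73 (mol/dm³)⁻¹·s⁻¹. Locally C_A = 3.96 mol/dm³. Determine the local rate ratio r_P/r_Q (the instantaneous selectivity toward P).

0.0284

S_{P/Q} = r_P/r_Q = (k₁)/(k₂·C_A^2) = (k₁/k₂)·C_A^-2.
= (1.66) / (3.73×3.960^2) = 1.660/58.49 = 0.0284.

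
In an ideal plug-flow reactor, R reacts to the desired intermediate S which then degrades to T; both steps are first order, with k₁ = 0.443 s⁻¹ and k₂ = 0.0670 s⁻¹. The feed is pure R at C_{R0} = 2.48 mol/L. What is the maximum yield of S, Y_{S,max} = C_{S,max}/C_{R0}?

0.714

At the optimum, C_{S,max}/C_{R0} = (k₁/k₂)^[k₂/(k₂−k₁)].
= (0.443/0.0670)^(0.0670/(0.0670−0.443)) = (6.612)^(-0.1782) = 0.7142.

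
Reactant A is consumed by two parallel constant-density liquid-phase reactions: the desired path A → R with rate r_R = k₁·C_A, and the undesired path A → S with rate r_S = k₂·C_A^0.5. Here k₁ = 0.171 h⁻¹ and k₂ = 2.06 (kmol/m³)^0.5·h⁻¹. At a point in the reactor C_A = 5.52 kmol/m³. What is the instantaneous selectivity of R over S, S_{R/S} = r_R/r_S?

S_{R/S} = r_R/r_S = (k₁·C_A)/(k₂·C_A^0.5) = (k₁/k₂)·C_A^0.5.
= (0.171×5.520) / (2.06×5.520^0.5) = 0.9439/4.840 = 0.195.

0.195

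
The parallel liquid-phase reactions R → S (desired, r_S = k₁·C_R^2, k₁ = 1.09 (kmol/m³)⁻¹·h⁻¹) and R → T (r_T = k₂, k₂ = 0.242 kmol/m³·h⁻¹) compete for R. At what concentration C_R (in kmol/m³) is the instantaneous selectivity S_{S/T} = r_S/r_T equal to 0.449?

S_{S/T} = (k₁/k₂)·C_R^2 ⇒ C_R = (S·k₂/k₁)^(0.5).
= (0.449×0.242/1.09)^(0.5) = (0.09969)^(0.5) = 0.316 kmol/m³.

0.316 kmol/m³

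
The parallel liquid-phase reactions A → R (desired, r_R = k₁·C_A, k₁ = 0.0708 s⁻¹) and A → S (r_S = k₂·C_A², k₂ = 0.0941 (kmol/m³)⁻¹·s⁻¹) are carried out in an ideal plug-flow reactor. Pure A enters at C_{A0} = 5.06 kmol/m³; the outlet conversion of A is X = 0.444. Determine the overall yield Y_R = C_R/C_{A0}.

0.0727

C_A = C_{A0}(1−X) = 2.813 kmol/m³.
Along a PFR/batch, dC_R/dC_A = −r_R/(r_R+r_S) = −k₁/(k₁+k₂·C_A).
Integrating from C_{A0} to C_A: C_R = (0.0708/0.0941)·ln[(0.0708+0.0941·5.06)/(0.0708+0.0941·2.81)] = 0.7524·ln(0.5469/0.3355) = 0.3676 kmol/m³.
Y_R = C_R/C_{A0} = 0.3676/5.06 = 0.0727.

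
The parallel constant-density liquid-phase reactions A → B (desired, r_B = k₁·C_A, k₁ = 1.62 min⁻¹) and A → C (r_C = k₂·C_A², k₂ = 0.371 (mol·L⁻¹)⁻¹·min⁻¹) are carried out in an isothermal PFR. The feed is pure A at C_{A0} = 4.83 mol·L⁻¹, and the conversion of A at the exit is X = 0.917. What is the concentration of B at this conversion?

2.87 mol·L⁻¹

C_A = C_{A0}(1−X) = 0.4009 mol·L⁻¹.
Along a PFR/batch, dC_B/dC_A = −r_B/(r_B+r_C) = −k₁/(k₁+k₂·C_A).
Integrating from C_{A0} to C_A: C_B = (1.62/0.371)·ln[(1.62+0.371·4.83)/(1.62+0.371·0.401)] = 4.367·ln(3.412/1.769) = 2.869 mol·L⁻¹.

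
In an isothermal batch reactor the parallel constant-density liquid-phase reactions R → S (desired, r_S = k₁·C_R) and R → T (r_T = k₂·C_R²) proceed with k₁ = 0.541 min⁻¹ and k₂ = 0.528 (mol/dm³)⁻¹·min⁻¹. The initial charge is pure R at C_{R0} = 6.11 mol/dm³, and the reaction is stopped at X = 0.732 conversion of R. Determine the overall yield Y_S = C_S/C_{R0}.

0.165

C_R = C_{R0}(1−X) = 1.637 mol/dm³.
Along a PFR/batch, dC_S/dC_R = −r_S/(r_S+r_T) = −k₁/(k₁+k₂·C_R).
Integrating from C_{R0} to C_R: C_S = (0.541/0.528)·ln[(0.541+0.528·6.11)/(0.541+0.528·1.64)] = 1.025·ln(3.767/1.406) = 1.010 mol/dm³.
Y_S = C_S/C_{R0} = 1.010/6.11 = 0.165.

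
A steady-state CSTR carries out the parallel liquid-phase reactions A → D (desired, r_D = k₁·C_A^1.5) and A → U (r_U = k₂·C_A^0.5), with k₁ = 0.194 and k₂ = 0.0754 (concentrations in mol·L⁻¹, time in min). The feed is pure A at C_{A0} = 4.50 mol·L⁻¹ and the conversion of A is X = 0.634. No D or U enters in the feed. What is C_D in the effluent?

2.31 mol·L⁻¹

Exit C_A = C_{A0}(1−X) = 4.50×0.366 = 1.647 mol·L⁻¹.
In a CSTR the entire volume is at exit conditions, so r_D = 0.194×1.647^1.5 = 0.4101 and r_U = 0.0754×1.647^0.5 = 0.09676.
Fraction of consumed A going to D: r_D/(r_D+r_U) = 0.8091.
C_D = 0.8091·C_{A0}·X = 0.8091×4.50×0.634 = 2.31 mol·L⁻¹.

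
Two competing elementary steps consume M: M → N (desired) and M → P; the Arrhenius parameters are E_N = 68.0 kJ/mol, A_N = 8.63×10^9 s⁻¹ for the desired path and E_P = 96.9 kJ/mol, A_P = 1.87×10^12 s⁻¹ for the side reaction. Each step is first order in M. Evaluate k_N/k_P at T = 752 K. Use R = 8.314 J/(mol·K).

0.470

With equal orders, S_{N/P} = k_N/k_P = (A_N/A_P)·exp[(E_P−E_N)/(RT)].
(E_P−E_N)/(RT) = (96.9−68.0)×10³/(8.314×752) = 28900/6252 = 4.622.
k_N/k_P = (8.63×10^9/1.87×10^12)·exp(4.622) = 0.004615 × 101.7 = 0.470.
Since E_N < E_P, lowering the temperature improves selectivity toward N.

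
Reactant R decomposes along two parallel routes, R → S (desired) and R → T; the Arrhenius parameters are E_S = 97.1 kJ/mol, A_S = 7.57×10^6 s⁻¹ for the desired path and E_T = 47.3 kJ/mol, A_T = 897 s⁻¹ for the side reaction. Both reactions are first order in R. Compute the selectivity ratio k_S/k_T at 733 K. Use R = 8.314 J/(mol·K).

With equal orders, S_{S/T} = k_S/k_T = (A_S/A_T)·exp[(E_T−E_S)/(RT)].
(E_T−E_S)/(RT) = (47.3−97.1)×10³/(8.314×733) = -49800/6094 = -8.172.
k_S/k_T = (7.57×10^6/897)·exp(-8.172) = 8439 × 2.825×10^-4 = 2.38.
Since E_S > E_T, raising the temperature improves selectivity toward S.

2.38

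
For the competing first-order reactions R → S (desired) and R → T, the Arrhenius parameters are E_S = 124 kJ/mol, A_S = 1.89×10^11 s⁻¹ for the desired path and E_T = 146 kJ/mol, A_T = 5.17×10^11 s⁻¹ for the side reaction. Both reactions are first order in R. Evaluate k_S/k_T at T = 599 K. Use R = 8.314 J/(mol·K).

With equal orders, S_{S/T} = k_S/k_T = (A_S/A_T)·exp[(E_T−E_S)/(RT)].
(E_T−E_S)/(RT) = (146−124)×10³/(8.314×599) = 22000/4980 = 4.418.
k_S/k_T = (1.89×10^11/5.17×10^11)·exp(4.418) = 0.3656 × 82.90 = 30.3.

30.3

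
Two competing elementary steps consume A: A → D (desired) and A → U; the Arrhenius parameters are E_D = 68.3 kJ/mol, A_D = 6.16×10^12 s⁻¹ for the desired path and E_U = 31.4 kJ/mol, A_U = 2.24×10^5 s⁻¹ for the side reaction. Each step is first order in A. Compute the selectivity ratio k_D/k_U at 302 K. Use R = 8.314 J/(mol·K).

Since both paths have the same order in A, the concentration cancels and S_{D/U} = k_D/k_U = (A_D/A_U)·exp[(E_U−E_D)/(RT)].
(E_U−E_D)/(RT) = (31.4−68.3)×10³/(8.314×302) = -36900/2511 = -14.70.
k_D/k_U = (6.16×10^12/2.24×10^5)·exp(-14.70) = 2.750×10^7 × 4.144×10^-7 = 11.4.

11.4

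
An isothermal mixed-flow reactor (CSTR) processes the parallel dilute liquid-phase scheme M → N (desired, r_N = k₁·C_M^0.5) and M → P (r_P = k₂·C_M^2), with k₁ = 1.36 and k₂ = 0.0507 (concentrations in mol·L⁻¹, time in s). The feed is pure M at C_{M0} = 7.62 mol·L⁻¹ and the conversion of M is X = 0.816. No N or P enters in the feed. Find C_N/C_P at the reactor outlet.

16.2

Exit C_M = C_{M0}(1−X) = 7.62×0.184 = 1.402 mol·L⁻¹.
In a CSTR the entire volume is at exit conditions, so r_N = 1.36×1.402^0.5 = 1.610 and r_P = 0.0507×1.402^2 = 0.09967.
Overall selectivity = C_N/C_P = r_Nτ/(r_Pτ) = r_N/r_P = 16.2.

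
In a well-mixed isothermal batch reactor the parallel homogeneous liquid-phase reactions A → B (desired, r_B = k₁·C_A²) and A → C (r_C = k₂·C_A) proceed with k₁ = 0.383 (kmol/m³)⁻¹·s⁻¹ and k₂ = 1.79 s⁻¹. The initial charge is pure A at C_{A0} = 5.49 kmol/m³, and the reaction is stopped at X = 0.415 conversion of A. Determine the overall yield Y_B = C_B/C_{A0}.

C_A = C_{A0}(1−X) = 3.212 kmol/m³.
Along a PFR/batch, dC_C/dC_A = −r_C/(r_B+r_C) = −k₂/(k₂+k₁·C_A).
Integrating from C_{A0} to C_A: C_C = (1.79/0.383)·ln[(1.79+0.383·5.49)/(1.79+0.383·3.21)] = 4.674·ln(3.893/3.020) = 1.186 kmol/m³.
Then C_B = (C_{A0}−C_A) − C_C = 2.278 − 1.186 = 1.092 kmol/m³.
Y_B = C_B/C_{A0} = 1.092/5.49 = 0.199.

0.199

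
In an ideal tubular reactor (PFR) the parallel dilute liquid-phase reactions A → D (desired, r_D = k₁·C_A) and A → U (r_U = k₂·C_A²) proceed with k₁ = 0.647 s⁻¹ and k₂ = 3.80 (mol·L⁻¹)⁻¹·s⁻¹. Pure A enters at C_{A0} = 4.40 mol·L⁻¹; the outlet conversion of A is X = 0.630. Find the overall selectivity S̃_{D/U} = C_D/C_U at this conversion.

0.0608

C_A = C_{A0}(1−X) = 1.628 mol·L⁻¹.
Along a PFR/batch, dC_D/dC_A = −r_D/(r_D+r_U) = −k₁/(k₁+k₂·C_A).
Integrating from C_{A0} to C_A: C_D = (0.647/3.80)·ln[(0.647+3.80·4.40)/(0.647+3.80·1.63)] = 0.1703·ln(17.37/6.833) = 0.1588 mol·L⁻¹.
C_U = (C_{A0}−C_A)−C_D = 2.613 mol·L⁻¹; S̃_{D/U} = 0.1588/2.613 = 0.0608.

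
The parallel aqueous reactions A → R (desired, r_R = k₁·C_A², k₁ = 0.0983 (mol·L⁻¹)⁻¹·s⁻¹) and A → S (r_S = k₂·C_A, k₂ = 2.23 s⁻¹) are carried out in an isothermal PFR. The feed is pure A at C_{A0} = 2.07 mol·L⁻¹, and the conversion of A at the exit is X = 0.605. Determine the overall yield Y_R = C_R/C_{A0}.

0.0361

C_A = C_{A0}(1−X) = 0.8176 mol·L⁻¹.
Along a PFR/batch, dC_S/dC_A = −r_S/(r_R+r_S) = −k₂/(k₂+k₁·C_A).
Integrating from C_{A0} to C_A: C_S = (2.23/0.0983)·ln[(2.23+0.0983·2.07)/(2.23+0.0983·0.818)] = 22.69·ln(2.433/2.310) = 1.178 mol·L⁻¹.
Then C_R = (C_{A0}−C_A) − C_S = 1.252 − 1.178 = 0.07467 mol·L⁻¹.
Y_R = C_R/C_{A0} = 0.07467/2.07 = 0.0361.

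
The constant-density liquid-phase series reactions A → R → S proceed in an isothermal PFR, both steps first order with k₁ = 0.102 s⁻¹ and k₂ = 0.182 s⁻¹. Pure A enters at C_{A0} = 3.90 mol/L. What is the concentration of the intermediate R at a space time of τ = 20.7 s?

Solving the coupled first-order balances gives C_R(τ) = [k₁/(k₂−k₁)]·C_{A0}·(e^(−k₁τ) − e^(−k₂τ)).
e^(−k₁τ) = e^(−0.102×20.7) = e^(−2.111) = 0.1211; e^(−k₂τ) = e^(−3.767) = 0.02311.
C_R = 0.102×3.90/(0.182−0.102) × (0.1211−0.02311) = 4.973×0.09796 = 0.4871 mol/L.

0.487 mol/L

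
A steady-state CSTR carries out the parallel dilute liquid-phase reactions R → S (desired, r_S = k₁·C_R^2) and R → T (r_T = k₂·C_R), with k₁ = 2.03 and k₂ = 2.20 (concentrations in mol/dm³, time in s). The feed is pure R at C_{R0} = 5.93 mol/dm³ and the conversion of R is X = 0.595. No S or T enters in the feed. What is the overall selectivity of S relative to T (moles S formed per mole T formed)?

Exit C_R = C_{R0}(1−X) = 5.93×0.405 = 2.402 mol/dm³.
Rates in a CSTR are evaluated at the outlet concentration: r_S = 2.03×2.402^2 = 11.71, r_T = 2.20×2.402 = 5.284.
Overall selectivity = C_S/C_T = r_Sτ/(r_Tτ) = r_S/r_T = 2.22.

2.22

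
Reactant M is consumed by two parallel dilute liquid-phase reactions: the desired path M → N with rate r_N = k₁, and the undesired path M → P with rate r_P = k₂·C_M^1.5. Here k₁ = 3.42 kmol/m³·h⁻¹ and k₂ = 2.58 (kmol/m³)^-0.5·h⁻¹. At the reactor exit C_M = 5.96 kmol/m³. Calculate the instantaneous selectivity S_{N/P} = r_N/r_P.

S_{N/P} = r_N/r_P = (k₁)/(k₂·C_M^1.5) = (k₁/k₂)·C_M^-1.5.
= (3.42) / (2.58×5.960^1.5) = 3.420/37.54 = 0.0911.
The undesired path is higher order in M, so low C_M (CSTR or dilute feed) favours N.

0.0911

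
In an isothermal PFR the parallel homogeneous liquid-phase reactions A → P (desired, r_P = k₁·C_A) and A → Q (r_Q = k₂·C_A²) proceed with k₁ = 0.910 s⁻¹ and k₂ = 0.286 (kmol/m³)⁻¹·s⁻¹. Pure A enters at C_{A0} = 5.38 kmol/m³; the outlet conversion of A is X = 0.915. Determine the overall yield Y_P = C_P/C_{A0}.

C_A = C_{A0}(1−X) = 0.4573 kmol/m³.
Along a PFR/batch, dC_P/dC_A = −r_P/(r_P+r_Q) = −k₁/(k₁+k₂·C_A).
Integrating from C_{A0} to C_A: C_P = (0.910/0.286)·ln[(0.910+0.286·5.38)/(0.910+0.286·0.457)] = 3.182·ln(2.449/1.041) = 2.722 kmol/m³.
Y_P = C_P/C_{A0} = 2.722/5.38 = 0.506.

0.506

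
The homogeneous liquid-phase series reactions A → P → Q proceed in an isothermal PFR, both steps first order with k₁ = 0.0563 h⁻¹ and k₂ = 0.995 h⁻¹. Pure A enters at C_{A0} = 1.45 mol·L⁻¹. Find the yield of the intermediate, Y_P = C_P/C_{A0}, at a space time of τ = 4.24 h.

Solving the coupled first-order balances gives C_P(τ) = [k₁/(k₂−k₁)]·C_{A0}·(e^(−k₁τ) − e^(−k₂τ)).
e^(−k₁τ) = e^(−0.0563×4.24) = e^(−0.2387) = 0.7876; e^(−k₂τ) = e^(−4.219) = 0.01472.
C_P = 0.0563×1.45/(0.995−0.0563) × (0.7876−0.01472) = 0.08697×0.7729 = 0.06722 mol·L⁻¹.
Y_P = C_P/C_{A0} = 0.06722/1.45 = 0.0464.

0.0464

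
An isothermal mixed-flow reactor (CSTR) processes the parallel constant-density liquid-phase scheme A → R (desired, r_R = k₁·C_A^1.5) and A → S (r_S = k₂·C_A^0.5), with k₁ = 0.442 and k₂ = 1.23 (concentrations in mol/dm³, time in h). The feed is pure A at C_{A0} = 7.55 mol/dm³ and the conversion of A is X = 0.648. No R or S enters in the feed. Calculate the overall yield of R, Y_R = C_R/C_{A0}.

Exit C_A = C_{A0}(1−X) = 7.55×0.352 = 2.658 mol/dm³.
A CSTR operates uniformly at the exit composition, giving r_R = 1.915 and r_S = 2.005 (each k·C_A^n at C_A = 2.658).
Fraction of consumed A going to R: r_R/(r_R+r_S) = 0.4885.
C_R = 0.4885·C_{A0}·X = 0.4885×7.55×0.648 = 2.39 mol/dm³; Y_R = C_R/C_{A0} = 0.317.

0.317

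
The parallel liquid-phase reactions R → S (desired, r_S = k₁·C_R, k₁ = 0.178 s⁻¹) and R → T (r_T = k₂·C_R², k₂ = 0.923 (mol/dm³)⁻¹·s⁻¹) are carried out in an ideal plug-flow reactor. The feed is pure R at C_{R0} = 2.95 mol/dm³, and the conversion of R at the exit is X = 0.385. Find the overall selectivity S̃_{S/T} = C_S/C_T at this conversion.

0.0824

C_R = C_{R0}(1−X) = 1.814 mol/dm³.
Along a PFR/batch, dC_S/dC_R = −r_S/(r_S+r_T) = −k₁/(k₁+k₂·C_R).
Integrating from C_{R0} to C_R: C_S = (0.178/0.923)·ln[(0.178+0.923·2.95)/(0.178+0.923·1.81)] = 0.1928·ln(2.901/1.853) = 0.08648 mol/dm³.
C_T = (C_{R0}−C_R)−C_S = 1.049 mol/dm³; S̃_{S/T} = 0.08648/1.049 = 0.0824.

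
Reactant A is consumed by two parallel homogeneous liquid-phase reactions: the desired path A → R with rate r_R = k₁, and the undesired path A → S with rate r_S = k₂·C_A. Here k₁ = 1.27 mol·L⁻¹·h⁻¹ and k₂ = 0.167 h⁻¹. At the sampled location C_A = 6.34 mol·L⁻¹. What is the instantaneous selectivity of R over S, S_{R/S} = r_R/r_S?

1.20

S_{R/S} = r_R/r_S = (k₁)/(k₂·C_A) = (k₁/k₂)·C_A⁻¹.
= (1.27) / (0.167×6.340) = 1.270/1.059 = 1.20.
The undesired path is higher order in A, so low C_A (CSTR or dilute feed) favours R.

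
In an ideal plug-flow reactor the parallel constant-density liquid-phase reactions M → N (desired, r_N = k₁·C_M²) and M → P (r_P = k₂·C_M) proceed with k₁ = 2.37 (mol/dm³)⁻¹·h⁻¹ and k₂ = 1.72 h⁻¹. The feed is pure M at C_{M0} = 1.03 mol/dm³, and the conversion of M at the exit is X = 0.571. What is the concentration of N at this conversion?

0.292 mol/dm³

C_M = C_{M0}(1−X) = 0.4419 mol/dm³.
Along a PFR/batch, dC_P/dC_M = −r_P/(r_N+r_P) = −k₂/(k₂+k₁·C_M).
Integrating from C_{M0} to C_M: C_P = (1.72/2.37)·ln[(1.72+2.37·1.03)/(1.72+2.37·0.442)] = 0.7257·ln(4.161/2.767) = 0.2961 mol/dm³.
Then C_N = (C_{M0}−C_M) − C_P = 0.5881 − 0.2961 = 0.2921 mol/dm³.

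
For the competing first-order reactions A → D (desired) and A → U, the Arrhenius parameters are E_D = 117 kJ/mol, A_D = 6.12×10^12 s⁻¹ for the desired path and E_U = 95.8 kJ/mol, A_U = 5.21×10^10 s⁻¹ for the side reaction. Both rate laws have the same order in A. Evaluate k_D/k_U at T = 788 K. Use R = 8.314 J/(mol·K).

4.62

k_D/k_U = (A_D/A_U)·exp[−(E_D−E_U)/(RT)] = (A_D/A_U)·exp[(E_U−E_D)/(RT)].
(E_U−E_D)/(RT) = (95.8−117)×10³/(8.314×788) = -21200/6551 = -3.236.
k_D/k_U = (6.12×10^12/5.21×10^10)·exp(-3.236) = 117.5 × 0.03932 = 4.62.
Since E_D > E_U, raising the temperature improves selectivity toward D.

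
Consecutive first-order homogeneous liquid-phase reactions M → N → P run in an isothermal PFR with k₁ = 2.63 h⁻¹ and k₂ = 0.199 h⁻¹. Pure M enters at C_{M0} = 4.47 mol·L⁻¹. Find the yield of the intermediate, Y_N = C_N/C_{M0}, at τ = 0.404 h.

The intermediate concentration in a first-order A→B→C sequence is C_N = k₁C_{M0}(e^(−k₁τ) − e^(−k₂τ))/(k₂−k₁).
e^(−k₁τ) = e^(−2.63×0.404) = e^(−1.063) = 0.3456; e^(−k₂τ) = e^(−0.08040) = 0.9228.
C_N = 2.63×4.47/(0.199−2.63) × (0.3456−0.9228) = (-4.836)×(-0.5772) = 2.791 mol·L⁻¹.
Y_N = C_N/C_{M0} = 2.791/4.47 = 0.624.

0.624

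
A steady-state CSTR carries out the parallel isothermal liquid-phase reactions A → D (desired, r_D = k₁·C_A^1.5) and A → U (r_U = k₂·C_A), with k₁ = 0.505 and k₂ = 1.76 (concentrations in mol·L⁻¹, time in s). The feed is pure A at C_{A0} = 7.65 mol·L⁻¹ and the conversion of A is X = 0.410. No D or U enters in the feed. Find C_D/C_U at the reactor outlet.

Exit C_A = C_{A0}(1−X) = 7.65×0.590 = 4.514 mol·L⁻¹.
A CSTR operates uniformly at the exit composition, giving r_D = 4.842 and r_U = 7.944 (each k·C_A^n at C_A = 4.514).
Overall selectivity = C_D/C_U = r_Dτ/(r_Uτ) = r_D/r_U = 0.610.

0.610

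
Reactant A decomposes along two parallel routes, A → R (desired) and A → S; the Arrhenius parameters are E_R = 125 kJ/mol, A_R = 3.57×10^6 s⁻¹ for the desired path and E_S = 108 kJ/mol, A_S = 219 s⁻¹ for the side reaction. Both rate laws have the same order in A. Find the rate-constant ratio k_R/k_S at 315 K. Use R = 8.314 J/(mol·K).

24.7

With equal orders, S_{R/S} = k_R/k_S = (A_R/A_S)·exp[(E_S−E_R)/(RT)].
(E_S−E_R)/(RT) = (108−125)×10³/(8.314×315) = -17000/2619 = -6.491.
k_R/k_S = (3.57×10^6/219)·exp(-6.491) = 16301 × 0.001517 = 24.7.
Since E_R > E_S, raising the temperature improves selectivity toward R.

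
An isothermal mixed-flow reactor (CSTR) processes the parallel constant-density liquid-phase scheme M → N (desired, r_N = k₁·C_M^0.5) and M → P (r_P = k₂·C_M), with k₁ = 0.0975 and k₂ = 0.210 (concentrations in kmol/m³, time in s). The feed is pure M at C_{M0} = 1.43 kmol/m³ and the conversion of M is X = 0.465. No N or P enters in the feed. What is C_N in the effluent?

0.231 kmol/m³

Exit C_M = C_{M0}(1−X) = 1.43×0.535 = 0.7650 kmol/m³.
Rates in a CSTR are evaluated at the outlet concentration: r_N = 0.0975×0.7650^0.5 = 0.08528, r_P = 0.210×0.7650 = 0.1607.
Fraction of consumed M going to N: r_N/(r_N+r_P) = 0.3468.
C_N = 0.3468·C_{M0}·X = 0.3468×1.43×0.465 = 0.231 kmol/m³.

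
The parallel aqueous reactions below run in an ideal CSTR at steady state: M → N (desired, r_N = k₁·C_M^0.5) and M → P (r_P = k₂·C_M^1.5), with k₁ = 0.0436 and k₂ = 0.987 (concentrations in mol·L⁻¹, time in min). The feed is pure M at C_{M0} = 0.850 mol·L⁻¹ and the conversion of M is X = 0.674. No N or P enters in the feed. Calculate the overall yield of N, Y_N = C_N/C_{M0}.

Exit C_M = C_{M0}(1−X) = 0.850×0.326 = 0.2771 mol·L⁻¹.
In a CSTR the entire volume is at exit conditions, so r_N = 0.0436×0.2771^0.5 = 0.02295 and r_P = 0.987×0.2771^1.5 = 0.1440.
Fraction of consumed M going to N: r_N/(r_N+r_P) = 0.1375.
C_N = 0.1375·C_{M0}·X = 0.1375×0.850×0.674 = 0.0788 mol·L⁻¹; Y_N = C_N/C_{M0} = 0.0927.

0.0927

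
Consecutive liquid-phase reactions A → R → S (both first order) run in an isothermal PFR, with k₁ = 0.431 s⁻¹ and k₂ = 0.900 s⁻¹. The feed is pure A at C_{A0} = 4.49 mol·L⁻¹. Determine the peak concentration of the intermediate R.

For a first-order series the maximum intermediate yield is C_{R,max}/C_{A0} = (k₁/k₂)^[k₂/(k₂−k₁)].
= (0.431/0.900)^(0.900/(0.900−0.431)) = (0.4789)^(1.919) = 0.2434.
C_{R,max} = 0.2434×4.49 = 1.09 mol·L⁻¹.

1.09 mol·L⁻¹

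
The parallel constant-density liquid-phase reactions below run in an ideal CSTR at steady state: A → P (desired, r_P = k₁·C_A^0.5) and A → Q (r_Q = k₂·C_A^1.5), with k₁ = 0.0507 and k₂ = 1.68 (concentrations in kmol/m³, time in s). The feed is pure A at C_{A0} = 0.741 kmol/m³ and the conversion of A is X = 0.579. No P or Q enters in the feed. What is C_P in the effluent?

0.0378 kmol/m³

Exit C_A = C_{A0}(1−X) = 0.741×0.421 = 0.3120 kmol/m³.
Rates in a CSTR are evaluated at the outlet concentration: r_P = 0.0507×0.3120^0.5 = 0.02832, r_Q = 1.68×0.3120^1.5 = 0.2927.
Fraction of consumed A going to P: r_P/(r_P+r_Q) = 0.08821.
C_P = 0.08821·C_{A0}·X = 0.08821×0.741×0.579 = 0.0378 kmol/m³.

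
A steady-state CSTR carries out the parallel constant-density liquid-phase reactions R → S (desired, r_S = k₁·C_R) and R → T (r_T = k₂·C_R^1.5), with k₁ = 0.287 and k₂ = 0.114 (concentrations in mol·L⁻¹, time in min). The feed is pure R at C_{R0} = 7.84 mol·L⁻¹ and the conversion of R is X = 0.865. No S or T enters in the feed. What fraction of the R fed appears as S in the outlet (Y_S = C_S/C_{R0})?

0.614

Exit C_R = C_{R0}(1−X) = 7.84×0.135 = 1.058 mol·L⁻¹.
Rates in a CSTR are evaluated at the outlet concentration: r_S = 0.287×1.058 = 0.3038, r_T = 0.114×1.058^1.5 = 0.1241.
Fraction of consumed R going to S: r_S/(r_S+r_T) = 0.7099.
C_S = 0.7099·C_{R0}·X = 0.7099×7.84×0.865 = 4.81 mol·L⁻¹; Y_S = C_S/C_{R0} = 0.614.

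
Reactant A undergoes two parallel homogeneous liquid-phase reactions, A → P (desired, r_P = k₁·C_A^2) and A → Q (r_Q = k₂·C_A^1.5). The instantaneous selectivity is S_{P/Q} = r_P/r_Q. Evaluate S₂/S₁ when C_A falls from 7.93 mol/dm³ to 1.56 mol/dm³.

0.444

S_{P/Q} = (k₁/k₂)·C_A^0.5, so S₂/S₁ = (C_{A,2}/C_{A,1})^0.5.
= (1.56/7.93)^0.5 = (0.1967)^0.5 = 0.444.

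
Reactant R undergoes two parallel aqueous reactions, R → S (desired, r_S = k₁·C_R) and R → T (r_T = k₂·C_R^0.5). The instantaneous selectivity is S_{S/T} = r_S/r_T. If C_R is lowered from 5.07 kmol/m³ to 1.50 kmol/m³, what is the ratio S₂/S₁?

0.544

S_{S/T} = (k₁/k₂)·C_R^0.5, so S₂/S₁ = (C_{R,2}/C_{R,1})^0.5.
= (1.50/5.07)^0.5 = (0.2959)^0.5 = 0.544.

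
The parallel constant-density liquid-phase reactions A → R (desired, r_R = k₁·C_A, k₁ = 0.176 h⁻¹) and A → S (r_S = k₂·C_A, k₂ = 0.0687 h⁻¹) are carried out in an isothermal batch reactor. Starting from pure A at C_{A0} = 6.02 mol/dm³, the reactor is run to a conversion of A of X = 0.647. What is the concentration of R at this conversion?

2.80 mol/dm³

C_A = C_{A0}(1−X) = 2.125 mol/dm³.
Both paths are first order in A, so the instantaneous fraction to R is constant: dC_R/d(−C_A) = k₁/(k₁+k₂) = 0.7192.
C_R = 0.7192·(C_{A0}−C_A) = 0.7192×3.895 = 2.80 mol/dm³.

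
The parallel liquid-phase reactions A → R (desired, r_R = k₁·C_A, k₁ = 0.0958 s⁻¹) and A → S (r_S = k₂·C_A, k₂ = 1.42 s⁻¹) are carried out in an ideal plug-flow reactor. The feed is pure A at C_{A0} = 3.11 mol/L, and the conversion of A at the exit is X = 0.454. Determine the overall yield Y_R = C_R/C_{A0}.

C_A = C_{A0}(1−X) = 1.698 mol/L.
Both paths are first order in A, so the instantaneous fraction to R is constant: dC_R/d(−C_A) = k₁/(k₁+k₂) = 0.06320.
C_R = 0.06320·(C_{A0}−C_A) = 0.06320×1.412 = 0.0892 mol/L.
Y_R = C_R/C_{A0} = 0.08924/3.11 = 0.0287.

0.0287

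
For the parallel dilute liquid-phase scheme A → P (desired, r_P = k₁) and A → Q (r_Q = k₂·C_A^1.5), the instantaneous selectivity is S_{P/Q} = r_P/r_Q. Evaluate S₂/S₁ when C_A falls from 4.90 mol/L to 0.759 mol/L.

S_{P/Q} = (k₁/k₂)·C_A^-1.5, so S₂/S₁ = (C_{A,2}/C_{A,1})^-1.5.
= (0.759/4.90)^(-1.5) = (0.1549)^(-1.5) = 16.4.

16.4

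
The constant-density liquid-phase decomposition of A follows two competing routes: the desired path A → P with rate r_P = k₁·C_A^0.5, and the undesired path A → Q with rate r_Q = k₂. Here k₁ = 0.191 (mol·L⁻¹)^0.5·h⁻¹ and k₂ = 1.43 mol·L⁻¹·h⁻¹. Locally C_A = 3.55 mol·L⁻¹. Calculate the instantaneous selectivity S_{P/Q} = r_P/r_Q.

0.252

S_{P/Q} = r_P/r_Q = (k₁·C_A^0.5)/(k₂) = (k₁/k₂)·C_A^0.5.
= (0.191×3.550^0.5) / (1.43) = 0.3599/1.430 = 0.252.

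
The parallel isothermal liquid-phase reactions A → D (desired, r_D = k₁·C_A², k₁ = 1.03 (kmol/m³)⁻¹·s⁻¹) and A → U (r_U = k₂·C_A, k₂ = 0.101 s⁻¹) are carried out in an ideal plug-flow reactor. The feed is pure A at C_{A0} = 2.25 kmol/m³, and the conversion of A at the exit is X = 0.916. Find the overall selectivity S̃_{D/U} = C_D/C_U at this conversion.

C_A = C_{A0}(1−X) = 0.1890 kmol/m³.
Along a PFR/batch, dC_U/dC_A = −r_U/(r_D+r_U) = −k₂/(k₂+k₁·C_A).
Integrating from C_{A0} to C_A: C_U = (0.101/1.03)·ln[(0.101+1.03·2.25)/(0.101+1.03·0.189)] = 0.09806·ln(2.418/0.2957) = 0.2061 kmol/m³.
Then C_D = (C_{A0}−C_A) − C_U = 2.061 − 0.2061 = 1.855 kmol/m³.
S̃_{D/U} = C_D/C_U = 1.855/0.2061 = 9.00.

9.00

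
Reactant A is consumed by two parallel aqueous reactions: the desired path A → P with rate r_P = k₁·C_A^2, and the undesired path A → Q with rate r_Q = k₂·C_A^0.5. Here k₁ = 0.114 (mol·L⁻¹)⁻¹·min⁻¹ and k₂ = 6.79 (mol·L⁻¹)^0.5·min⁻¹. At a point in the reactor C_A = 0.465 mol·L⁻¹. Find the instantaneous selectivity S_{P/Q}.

S_{P/Q} = r_P/r_Q = (k₁·C_A^2)/(k₂·C_A^0.5) = (k₁/k₂)·C_A^1.5.
= (0.114×0.4650^2) / (6.79×0.4650^0.5) = 0.02465/4.630 = 0.00532.
Since the desired path is higher order in A, keeping C_A high (PFR or concentrated feed) favours P.

0.00532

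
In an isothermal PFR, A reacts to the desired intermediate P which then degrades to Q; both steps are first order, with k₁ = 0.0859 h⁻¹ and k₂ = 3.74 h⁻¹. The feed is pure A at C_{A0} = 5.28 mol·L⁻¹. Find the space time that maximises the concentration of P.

1.03 h

For first-order series the maximum of C_P occurs at τ_opt = ln(k₂/k₁)/(k₂−k₁).
= ln(3.74/0.0859)/(3.74−0.0859) = ln(43.54)/3.654 = 3.774/3.654 = 1.03 h.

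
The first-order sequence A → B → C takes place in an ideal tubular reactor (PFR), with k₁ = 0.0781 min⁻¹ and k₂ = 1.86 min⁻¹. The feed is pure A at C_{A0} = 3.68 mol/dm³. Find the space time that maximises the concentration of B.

1.78 min

The intermediate peaks when r₁ = r₂, i.e. k₁e^(−k₁τ) = k₂e^(−k₂τ), giving τ_opt = ln(k₂/k₁)/(k₂−k₁).
= ln(1.86/0.0781)/(1.86−0.0781) = ln(23.82)/1.782 = 3.170/1.782 = 1.78 min.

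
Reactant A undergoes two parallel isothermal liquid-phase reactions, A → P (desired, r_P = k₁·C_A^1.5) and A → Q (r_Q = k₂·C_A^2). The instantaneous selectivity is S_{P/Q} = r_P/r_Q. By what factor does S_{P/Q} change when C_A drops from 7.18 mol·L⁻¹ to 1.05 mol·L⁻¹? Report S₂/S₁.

S_{P/Q} = (k₁/k₂)·C_A^-0.5, so S₂/S₁ = (C_{A,2}/C_{A,1})^-0.5.
= (1.05/7.18)^(-0.5) = (0.1462)^(-0.5) = 2.61.

2.61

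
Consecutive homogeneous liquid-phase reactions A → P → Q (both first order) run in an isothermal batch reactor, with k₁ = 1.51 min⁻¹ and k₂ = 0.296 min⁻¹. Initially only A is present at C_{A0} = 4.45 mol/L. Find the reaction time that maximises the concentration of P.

Setting dC_P/dt = 0 gives t_opt = ln(k₂/k₁)/(k₂−k₁).
= ln(0.296/1.51)/(0.296−1.51) = ln(0.1960)/-1.214 = -1.630/-1.214 = 1.34 min.

1.34 min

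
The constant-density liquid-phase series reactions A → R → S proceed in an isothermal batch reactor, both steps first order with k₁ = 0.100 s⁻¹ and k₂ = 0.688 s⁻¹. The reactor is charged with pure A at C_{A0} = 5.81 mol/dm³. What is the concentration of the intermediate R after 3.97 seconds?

Solving the coupled first-order balances gives C_R(t) = [k₁/(k₂−k₁)]·C_{A0}·(e^(−k₁t) − e^(−k₂t)).
e^(−k₁t) = e^(−0.100×3.97) = e^(−0.3970) = 0.6723; e^(−k₂t) = e^(−2.731) = 0.06513.
C_R = 0.100×5.81/(0.688−0.100) × (0.6723−0.06513) = 0.9881×0.6072 = 0.6000 mol/dm³.

0.600 mol/dm³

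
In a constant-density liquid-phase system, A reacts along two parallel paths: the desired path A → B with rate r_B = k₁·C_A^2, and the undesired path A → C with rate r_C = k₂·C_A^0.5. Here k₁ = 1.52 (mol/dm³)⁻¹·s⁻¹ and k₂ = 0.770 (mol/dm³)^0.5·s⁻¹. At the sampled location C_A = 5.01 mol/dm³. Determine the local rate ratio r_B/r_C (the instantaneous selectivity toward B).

S_{B/C} = r_B/r_C = (k₁·C_A^2)/(k₂·C_A^0.5) = (k₁/k₂)·C_A^1.5.
= (1.52×5.010^2) / (0.770×5.010^0.5) = 38.15/1.723 = 22.1.

22.1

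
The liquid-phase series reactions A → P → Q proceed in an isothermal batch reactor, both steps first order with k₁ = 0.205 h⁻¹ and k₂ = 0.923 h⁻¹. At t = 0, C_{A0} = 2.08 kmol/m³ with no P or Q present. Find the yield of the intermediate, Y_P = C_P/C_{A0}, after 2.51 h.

0.143

The intermediate concentration in a first-order A→B→C sequence is C_P = k₁C_{A0}(e^(−k₁t) − e^(−k₂t))/(k₂−k₁).
e^(−k₁t) = e^(−0.205×2.51) = e^(−0.5145) = 0.5978; e^(−k₂t) = e^(−2.317) = 0.09860.
C_P = 0.205×2.08/(0.923−0.205) × (0.5978−0.09860) = 0.5939×0.4992 = 0.2964 kmol/m³.
Y_P = C_P/C_{A0} = 0.2964/2.08 = 0.143.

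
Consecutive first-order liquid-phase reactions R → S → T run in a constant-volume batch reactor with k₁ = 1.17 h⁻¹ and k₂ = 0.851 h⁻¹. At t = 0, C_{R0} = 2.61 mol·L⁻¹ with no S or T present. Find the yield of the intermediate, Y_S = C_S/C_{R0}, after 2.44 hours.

0.249

The intermediate concentration in a first-order A→B→C sequence is C_S = k₁C_{R0}(e^(−k₁t) − e^(−k₂t))/(k₂−k₁).
e^(−k₁t) = e^(−1.17×2.44) = e^(−2.855) = 0.05757; e^(−k₂t) = e^(−2.076) = 0.1254.
C_S = 1.17×2.61/(0.851−1.17) × (0.05757−0.1254) = (-9.573)×(-0.06781) = 0.6491 mol·L⁻¹.
Y_S = C_S/C_{R0} = 0.6491/2.61 = 0.249.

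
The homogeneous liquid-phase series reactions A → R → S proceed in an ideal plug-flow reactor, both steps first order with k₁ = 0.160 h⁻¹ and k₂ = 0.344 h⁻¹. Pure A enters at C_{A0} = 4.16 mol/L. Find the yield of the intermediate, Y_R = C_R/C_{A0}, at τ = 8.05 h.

Solving the coupled first-order balances gives C_R(τ) = [k₁/(k₂−k₁)]·C_{A0}·(e^(−k₁τ) − e^(−k₂τ)).
e^(−k₁τ) = e^(−0.160×8.05) = e^(−1.288) = 0.2758; e^(−k₂τ) = e^(−2.769) = 0.06271.
C_R = 0.160×4.16/(0.344−0.160) × (0.2758−0.06271) = 3.617×0.2131 = 0.7709 mol/L.
Y_R = C_R/C_{A0} = 0.7709/4.16 = 0.185.

0.185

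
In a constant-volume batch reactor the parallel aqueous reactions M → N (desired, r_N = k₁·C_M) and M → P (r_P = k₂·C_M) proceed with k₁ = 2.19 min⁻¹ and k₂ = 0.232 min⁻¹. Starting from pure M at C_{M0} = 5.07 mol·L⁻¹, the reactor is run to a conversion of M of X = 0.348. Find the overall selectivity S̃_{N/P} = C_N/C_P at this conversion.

C_M = C_{M0}(1−X) = 3.306 mol·L⁻¹.
Both paths are first order in M, so the instantaneous fraction to N is constant: dC_N/d(−C_M) = k₁/(k₁+k₂) = 0.9042.
C_N = 0.9042·(C_{M0}−C_M) = 0.9042×1.764 = 1.60 mol·L⁻¹.
C_P = (C_{M0}−C_M)−C_N = 0.1690 mol·L⁻¹; S̃_{N/P} = 1.595/0.1690 = 9.44.

9.44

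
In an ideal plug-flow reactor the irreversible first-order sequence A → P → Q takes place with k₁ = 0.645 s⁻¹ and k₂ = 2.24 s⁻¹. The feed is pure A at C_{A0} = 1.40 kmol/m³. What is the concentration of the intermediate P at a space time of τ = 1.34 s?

Solving the coupled first-order balances gives C_P(τ) = [k₁/(k₂−k₁)]·C_{A0}·(e^(−k₁τ) − e^(−k₂τ)).
e^(−k₁τ) = e^(−0.645×1.34) = e^(−0.8643) = 0.4213; e^(−k₂τ) = e^(−3.002) = 0.04971.
C_P = 0.645×1.40/(2.24−0.645) × (0.4213−0.04971) = 0.5661×0.3716 = 0.2104 kmol/m³.

0.210 kmol/m³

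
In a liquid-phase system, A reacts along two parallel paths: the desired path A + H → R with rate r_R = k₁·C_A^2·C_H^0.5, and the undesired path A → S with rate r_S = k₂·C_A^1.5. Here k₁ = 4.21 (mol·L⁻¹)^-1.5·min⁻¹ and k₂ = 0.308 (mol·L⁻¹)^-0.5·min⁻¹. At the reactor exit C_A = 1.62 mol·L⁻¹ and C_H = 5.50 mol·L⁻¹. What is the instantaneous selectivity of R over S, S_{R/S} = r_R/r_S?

40.8

S_{R/S} = r_R/r_S = (k₁·C_A^2·C_H^0.5)/(k₂·C_A^1.5) = (k₁/k₂)·C_A^0.5·C_H^0.5.
= (4.21×1.620^2×5.500^0.5) / (0.308×1.620^1.5) = 25.91/0.6351 = 40.8.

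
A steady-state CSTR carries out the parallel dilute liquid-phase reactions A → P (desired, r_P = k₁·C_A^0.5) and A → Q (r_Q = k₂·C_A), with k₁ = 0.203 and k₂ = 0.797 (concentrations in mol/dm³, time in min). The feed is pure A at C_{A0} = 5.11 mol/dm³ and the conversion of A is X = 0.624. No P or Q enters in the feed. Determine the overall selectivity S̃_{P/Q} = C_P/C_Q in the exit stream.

0.184

Exit C_A = C_{A0}(1−X) = 5.11×0.376 = 1.921 mol/dm³.
In a CSTR the entire volume is at exit conditions, so r_P = 0.203×1.921^0.5 = 0.2814 and r_Q = 0.797×1.921 = 1.531.
Overall selectivity = C_P/C_Q = r_Pτ/(r_Qτ) = r_P/r_Q = 0.184.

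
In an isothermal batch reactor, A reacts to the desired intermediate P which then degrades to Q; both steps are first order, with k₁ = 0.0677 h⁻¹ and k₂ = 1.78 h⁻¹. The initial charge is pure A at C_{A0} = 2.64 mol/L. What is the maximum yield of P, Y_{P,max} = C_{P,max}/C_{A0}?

0.0334

For a first-order series the maximum intermediate yield is C_{P,max}/C_{A0} = (k₁/k₂)^[k₂/(k₂−k₁)].
= (0.0677/1.78)^(1.78/(1.78−0.0677)) = (0.03803)^(1.040) = 0.03342.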